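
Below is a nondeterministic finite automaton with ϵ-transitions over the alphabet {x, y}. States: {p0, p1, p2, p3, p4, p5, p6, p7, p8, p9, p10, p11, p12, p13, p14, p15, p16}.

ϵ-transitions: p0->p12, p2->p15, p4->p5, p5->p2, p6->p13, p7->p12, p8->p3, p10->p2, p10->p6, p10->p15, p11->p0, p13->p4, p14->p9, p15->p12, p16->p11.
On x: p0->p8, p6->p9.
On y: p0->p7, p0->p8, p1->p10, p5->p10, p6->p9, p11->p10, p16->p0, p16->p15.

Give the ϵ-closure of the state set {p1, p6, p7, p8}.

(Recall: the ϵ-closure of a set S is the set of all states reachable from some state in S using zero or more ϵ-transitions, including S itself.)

Start with {p1, p6, p7, p8}.
From p6 via ϵ: add p13.
From p7 via ϵ: add p12.
From p8 via ϵ: add p3.
From p13 via ϵ: add p4.
From p4 via ϵ: add p5.
From p5 via ϵ: add p2.
From p2 via ϵ: add p15.
No new states can be added; the closed set is {p1, p2, p3, p4, p5, p6, p7, p8, p12, p13, p15}.

{p1, p2, p3, p4, p5, p6, p7, p8, p12, p13, p15}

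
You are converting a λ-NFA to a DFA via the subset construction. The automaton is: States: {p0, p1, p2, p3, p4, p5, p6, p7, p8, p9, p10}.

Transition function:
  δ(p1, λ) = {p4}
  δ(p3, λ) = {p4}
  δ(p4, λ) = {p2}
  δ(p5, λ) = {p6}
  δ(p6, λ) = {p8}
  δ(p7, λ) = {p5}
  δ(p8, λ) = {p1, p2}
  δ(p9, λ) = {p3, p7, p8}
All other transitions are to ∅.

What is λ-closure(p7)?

{p1, p2, p4, p5, p6, p7, p8}

Start with {p7}.
From p7 via λ: add p5.
From p5 via λ: add p6.
From p6 via λ: add p8.
From p8 via λ: add p1, p2.
From p1 via λ: add p4.
No new states can be added; the closed set is {p1, p2, p4, p5, p6, p7, p8}.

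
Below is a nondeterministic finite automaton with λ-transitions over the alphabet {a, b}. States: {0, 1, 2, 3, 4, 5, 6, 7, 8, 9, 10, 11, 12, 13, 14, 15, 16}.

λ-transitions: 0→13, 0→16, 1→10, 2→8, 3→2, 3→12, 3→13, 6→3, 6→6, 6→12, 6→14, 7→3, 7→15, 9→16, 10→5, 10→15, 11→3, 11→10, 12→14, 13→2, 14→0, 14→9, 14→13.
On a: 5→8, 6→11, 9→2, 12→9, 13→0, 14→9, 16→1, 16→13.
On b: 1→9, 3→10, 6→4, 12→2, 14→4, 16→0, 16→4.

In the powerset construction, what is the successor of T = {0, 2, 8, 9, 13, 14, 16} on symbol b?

{0, 2, 4, 8, 13, 16}

14 on b → {4}.
16 on b → {0, 4}.
No b-transition from 0, 2, 8, 9, 13.
Union after reading b: {0, 4}.
Now take the λ-closure:
From 0 via λ: add 13, 16.
From 13 via λ: add 2.
From 2 via λ: add 8.
No new states can be added; the closed set is {0, 2, 4, 8, 13, 16}.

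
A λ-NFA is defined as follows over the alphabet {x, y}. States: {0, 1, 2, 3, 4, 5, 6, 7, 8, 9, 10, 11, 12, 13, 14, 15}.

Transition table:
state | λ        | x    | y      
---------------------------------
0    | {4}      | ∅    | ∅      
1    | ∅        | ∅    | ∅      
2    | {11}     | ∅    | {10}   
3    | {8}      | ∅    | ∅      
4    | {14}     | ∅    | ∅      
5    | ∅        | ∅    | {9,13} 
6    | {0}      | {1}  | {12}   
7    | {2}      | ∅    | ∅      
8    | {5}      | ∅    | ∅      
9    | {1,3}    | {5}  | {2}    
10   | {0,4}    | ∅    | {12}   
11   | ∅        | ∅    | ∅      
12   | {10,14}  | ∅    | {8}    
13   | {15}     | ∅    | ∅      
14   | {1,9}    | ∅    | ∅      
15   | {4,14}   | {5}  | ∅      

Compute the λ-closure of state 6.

Start with {6}.
From 6 via λ: add 0.
From 0 via λ: add 4.
From 4 via λ: add 14.
From 14 via λ: add 1, 9.
From 9 via λ: add 3.
From 3 via λ: add 8.
From 8 via λ: add 5.
No new states can be added; the closed set is {0, 1, 3, 4, 5, 6, 8, 9, 14}.

{0, 1, 3, 4, 5, 6, 8, 9, 14}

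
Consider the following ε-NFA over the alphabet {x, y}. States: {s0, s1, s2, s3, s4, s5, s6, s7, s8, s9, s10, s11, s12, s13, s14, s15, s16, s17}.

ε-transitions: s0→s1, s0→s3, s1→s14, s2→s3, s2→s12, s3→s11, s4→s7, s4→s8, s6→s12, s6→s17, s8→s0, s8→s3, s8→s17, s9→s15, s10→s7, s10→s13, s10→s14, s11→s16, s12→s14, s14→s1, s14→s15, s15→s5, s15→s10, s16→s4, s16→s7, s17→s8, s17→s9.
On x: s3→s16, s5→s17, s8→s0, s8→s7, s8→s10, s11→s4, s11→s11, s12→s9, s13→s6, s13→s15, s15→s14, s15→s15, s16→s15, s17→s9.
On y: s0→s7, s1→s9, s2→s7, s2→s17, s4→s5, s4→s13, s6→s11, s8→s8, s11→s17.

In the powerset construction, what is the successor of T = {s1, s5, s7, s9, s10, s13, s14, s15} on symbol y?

{s1, s5, s7, s9, s10, s13, s14, s15}

s1 on y → {s9}.
No y-transition from s5, s7, s9, s10, s13, s14, s15.
Union after reading y: {s9}.
Now take the ε-closure:
From s9 via ε: add s15.
From s15 via ε: add s5, s10.
From s10 via ε: add s7, s13, s14.
From s14 via ε: add s1.
No new states can be added; the closed set is {s1, s5, s7, s9, s10, s13, s14, s15}.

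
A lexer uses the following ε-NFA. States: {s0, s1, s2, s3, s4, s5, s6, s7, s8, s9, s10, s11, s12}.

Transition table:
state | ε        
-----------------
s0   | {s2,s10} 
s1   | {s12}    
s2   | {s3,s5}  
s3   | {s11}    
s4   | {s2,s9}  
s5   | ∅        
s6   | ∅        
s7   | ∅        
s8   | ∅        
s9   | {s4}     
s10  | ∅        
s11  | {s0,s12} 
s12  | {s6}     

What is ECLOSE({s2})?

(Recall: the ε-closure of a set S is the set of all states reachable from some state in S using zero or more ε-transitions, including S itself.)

Start with {s2}.
From s2 via ε: add s3, s5.
From s3 via ε: add s11.
From s11 via ε: add s0, s12.
From s0 via ε: add s10.
From s12 via ε: add s6.
No new states can be added; the closed set is {s0, s2, s3, s5, s6, s10, s11, s12}.

{s0, s2, s3, s5, s6, s10, s11, s12}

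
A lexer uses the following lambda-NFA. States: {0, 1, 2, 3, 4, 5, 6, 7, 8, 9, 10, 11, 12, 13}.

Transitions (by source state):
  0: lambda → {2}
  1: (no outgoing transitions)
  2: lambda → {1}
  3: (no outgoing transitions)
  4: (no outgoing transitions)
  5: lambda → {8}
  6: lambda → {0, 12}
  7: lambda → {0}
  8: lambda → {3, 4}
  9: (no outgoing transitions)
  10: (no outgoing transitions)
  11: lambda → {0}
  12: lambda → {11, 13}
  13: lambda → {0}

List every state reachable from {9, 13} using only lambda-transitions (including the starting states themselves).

Start with {9, 13}.
From 13 via lambda: add 0.
From 0 via lambda: add 2.
From 2 via lambda: add 1.
No new states can be added; the closed set is {0, 1, 2, 9, 13}.

{0, 1, 2, 9, 13}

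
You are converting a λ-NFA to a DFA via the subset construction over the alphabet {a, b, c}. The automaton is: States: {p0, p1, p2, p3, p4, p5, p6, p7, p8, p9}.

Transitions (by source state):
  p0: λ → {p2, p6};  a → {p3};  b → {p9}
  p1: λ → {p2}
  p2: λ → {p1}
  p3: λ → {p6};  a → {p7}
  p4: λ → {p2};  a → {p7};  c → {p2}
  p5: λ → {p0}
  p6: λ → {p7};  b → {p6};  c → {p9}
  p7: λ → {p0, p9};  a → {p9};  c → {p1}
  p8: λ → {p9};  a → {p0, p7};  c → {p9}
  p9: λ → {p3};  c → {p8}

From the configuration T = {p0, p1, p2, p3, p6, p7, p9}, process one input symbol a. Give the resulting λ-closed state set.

{p0, p1, p2, p3, p6, p7, p9}

p0 on a → {p3}.
p3 on a → {p7}.
p7 on a → {p9}.
No a-transition from p1, p2, p6, p9.
Union after reading a: {p3, p7, p9}.
Now take the λ-closure:
From p3 via λ: add p6.
From p7 via λ: add p0.
From p0 via λ: add p2.
From p2 via λ: add p1.
No new states can be added; the closed set is {p0, p1, p2, p3, p6, p7, p9}.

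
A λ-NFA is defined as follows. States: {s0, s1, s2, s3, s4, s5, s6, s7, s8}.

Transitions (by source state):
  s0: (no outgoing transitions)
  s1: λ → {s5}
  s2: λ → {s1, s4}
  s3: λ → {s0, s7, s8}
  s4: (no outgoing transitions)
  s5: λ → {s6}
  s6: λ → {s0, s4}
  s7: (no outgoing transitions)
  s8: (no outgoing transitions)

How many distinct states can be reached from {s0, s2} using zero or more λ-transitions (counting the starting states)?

6

Start with {s0, s2}.
From s2 via λ: add s1, s4.
From s1 via λ: add s5.
From s5 via λ: add s6.
λ-closure = {s0, s1, s2, s4, s5, s6}, which has 6 states.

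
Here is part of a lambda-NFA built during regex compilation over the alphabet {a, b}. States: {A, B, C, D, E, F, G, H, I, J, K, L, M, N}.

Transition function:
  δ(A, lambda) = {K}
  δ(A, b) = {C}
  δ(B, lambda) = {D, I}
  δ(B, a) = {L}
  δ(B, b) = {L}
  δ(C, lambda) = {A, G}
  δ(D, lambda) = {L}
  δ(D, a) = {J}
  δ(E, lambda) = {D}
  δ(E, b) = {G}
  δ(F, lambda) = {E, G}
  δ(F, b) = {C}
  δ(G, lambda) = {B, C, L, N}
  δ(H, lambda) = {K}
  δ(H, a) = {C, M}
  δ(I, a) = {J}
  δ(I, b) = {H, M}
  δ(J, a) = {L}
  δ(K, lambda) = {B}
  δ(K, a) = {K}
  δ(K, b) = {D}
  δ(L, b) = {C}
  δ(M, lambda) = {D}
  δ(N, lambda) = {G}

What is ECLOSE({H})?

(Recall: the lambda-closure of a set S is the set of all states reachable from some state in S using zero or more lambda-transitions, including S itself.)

{B, D, H, I, K, L}

Start with {H}.
From H via lambda: add K.
From K via lambda: add B.
From B via lambda: add D, I.
From D via lambda: add L.
No new states can be added; the closed set is {B, D, H, I, K, L}.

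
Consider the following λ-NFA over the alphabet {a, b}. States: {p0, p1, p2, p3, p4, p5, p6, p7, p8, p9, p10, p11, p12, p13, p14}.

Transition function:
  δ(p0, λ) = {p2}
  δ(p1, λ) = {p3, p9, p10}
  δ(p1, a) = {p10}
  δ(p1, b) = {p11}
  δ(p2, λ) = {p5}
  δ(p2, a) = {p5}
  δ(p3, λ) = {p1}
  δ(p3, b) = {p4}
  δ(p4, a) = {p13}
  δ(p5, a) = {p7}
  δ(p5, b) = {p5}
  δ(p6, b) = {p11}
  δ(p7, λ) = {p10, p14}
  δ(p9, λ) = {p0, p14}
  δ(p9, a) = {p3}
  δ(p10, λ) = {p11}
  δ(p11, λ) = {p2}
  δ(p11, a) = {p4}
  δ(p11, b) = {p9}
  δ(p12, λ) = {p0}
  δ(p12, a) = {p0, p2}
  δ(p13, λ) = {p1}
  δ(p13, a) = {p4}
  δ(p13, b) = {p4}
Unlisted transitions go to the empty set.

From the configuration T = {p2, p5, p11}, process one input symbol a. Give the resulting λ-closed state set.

p2 on a → {p5}.
p5 on a → {p7}.
p11 on a → {p4}.
Union after reading a: {p4, p5, p7}.
Now take the λ-closure:
From p7 via λ: add p10, p14.
From p10 via λ: add p11.
From p11 via λ: add p2.
No new states can be added; the closed set is {p2, p4, p5, p7, p10, p11, p14}.

{p2, p4, p5, p7, p10, p11, p14}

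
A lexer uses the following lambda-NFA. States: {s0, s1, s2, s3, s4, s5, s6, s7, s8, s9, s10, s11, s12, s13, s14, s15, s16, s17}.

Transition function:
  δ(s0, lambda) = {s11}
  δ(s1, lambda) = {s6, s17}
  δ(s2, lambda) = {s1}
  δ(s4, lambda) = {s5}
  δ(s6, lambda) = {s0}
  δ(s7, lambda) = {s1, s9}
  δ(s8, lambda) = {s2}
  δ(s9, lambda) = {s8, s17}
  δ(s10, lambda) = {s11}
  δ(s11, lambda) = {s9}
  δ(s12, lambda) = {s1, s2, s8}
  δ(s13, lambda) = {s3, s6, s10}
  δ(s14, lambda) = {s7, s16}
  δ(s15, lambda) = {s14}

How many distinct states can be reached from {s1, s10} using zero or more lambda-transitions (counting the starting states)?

9

Start with {s1, s10}.
From s1 via lambda: add s6, s17.
From s10 via lambda: add s11.
From s6 via lambda: add s0.
From s11 via lambda: add s9.
From s9 via lambda: add s8.
From s8 via lambda: add s2.
lambda-closure = {s0, s1, s2, s6, s8, s9, s10, s11, s17}, which has 9 states.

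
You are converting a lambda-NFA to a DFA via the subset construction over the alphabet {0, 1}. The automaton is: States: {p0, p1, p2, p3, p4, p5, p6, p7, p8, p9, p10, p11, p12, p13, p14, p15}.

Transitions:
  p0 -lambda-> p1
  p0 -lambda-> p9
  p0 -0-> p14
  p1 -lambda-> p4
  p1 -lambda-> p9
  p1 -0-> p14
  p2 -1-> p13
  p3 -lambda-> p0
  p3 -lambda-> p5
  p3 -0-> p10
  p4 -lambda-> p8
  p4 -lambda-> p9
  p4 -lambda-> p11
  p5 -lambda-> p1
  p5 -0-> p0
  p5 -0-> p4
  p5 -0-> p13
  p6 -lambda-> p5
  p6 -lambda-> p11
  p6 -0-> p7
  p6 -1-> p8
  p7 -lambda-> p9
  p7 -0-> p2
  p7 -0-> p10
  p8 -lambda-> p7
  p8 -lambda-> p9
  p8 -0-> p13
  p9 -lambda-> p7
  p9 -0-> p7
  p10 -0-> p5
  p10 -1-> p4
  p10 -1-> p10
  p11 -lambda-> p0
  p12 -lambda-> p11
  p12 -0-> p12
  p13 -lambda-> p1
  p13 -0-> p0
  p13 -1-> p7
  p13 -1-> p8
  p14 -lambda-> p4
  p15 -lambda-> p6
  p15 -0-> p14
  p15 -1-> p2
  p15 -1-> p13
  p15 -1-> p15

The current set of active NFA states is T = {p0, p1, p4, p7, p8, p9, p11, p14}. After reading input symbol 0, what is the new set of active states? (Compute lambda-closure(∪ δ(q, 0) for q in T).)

p0 on 0 → {p14}.
p1 on 0 → {p14}.
p7 on 0 → {p2, p10}.
p8 on 0 → {p13}.
p9 on 0 → {p7}.
No 0-transition from p4, p11, p14.
Union after reading 0: {p2, p7, p10, p13, p14}.
Now take the lambda-closure:
From p7 via lambda: add p9.
From p13 via lambda: add p1.
From p14 via lambda: add p4.
From p4 via lambda: add p8, p11.
From p11 via lambda: add p0.
No new states can be added; the closed set is {p0, p1, p2, p4, p7, p8, p9, p10, p11, p13, p14}.

{p0, p1, p2, p4, p7, p8, p9, p10, p11, p13, p14}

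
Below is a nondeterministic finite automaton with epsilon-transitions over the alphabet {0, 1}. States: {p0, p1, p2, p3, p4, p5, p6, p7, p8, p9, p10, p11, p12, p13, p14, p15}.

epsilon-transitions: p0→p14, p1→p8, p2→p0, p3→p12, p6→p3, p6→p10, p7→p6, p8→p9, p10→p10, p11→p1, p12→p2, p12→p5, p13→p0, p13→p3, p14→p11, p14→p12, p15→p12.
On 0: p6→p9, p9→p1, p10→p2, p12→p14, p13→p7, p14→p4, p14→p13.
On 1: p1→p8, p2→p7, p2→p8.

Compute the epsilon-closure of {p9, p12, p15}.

Start with {p9, p12, p15}.
From p12 via epsilon: add p2, p5.
From p2 via epsilon: add p0.
From p0 via epsilon: add p14.
From p14 via epsilon: add p11.
From p11 via epsilon: add p1.
From p1 via epsilon: add p8.
No new states can be added; the closed set is {p0, p1, p2, p5, p8, p9, p11, p12, p14, p15}.

{p0, p1, p2, p5, p8, p9, p11, p12, p14, p15}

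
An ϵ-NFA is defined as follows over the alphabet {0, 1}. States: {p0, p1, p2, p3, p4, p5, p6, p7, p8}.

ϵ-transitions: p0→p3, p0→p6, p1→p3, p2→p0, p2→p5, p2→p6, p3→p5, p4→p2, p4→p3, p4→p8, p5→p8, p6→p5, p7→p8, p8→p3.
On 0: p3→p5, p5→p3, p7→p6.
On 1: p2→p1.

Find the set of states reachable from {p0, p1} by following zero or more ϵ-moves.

{p0, p1, p3, p5, p6, p8}

Start with {p0, p1}.
From p0 via ϵ: add p3, p6.
From p3 via ϵ: add p5.
From p5 via ϵ: add p8.
No new states can be added; the closed set is {p0, p1, p3, p5, p6, p8}.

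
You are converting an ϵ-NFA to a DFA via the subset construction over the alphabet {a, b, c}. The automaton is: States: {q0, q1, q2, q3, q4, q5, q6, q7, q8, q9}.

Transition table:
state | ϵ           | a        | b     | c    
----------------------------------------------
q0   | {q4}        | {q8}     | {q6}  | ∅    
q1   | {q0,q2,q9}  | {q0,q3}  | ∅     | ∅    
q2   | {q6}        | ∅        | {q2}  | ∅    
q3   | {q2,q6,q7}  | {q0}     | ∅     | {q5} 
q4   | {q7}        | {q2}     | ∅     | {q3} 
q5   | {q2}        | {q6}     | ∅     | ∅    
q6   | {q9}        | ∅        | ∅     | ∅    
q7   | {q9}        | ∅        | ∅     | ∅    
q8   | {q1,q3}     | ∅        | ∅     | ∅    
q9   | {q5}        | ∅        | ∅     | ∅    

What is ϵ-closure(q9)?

{q2, q5, q6, q9}

Start with {q9}.
From q9 via ϵ: add q5.
From q5 via ϵ: add q2.
From q2 via ϵ: add q6.
No new states can be added; the closed set is {q2, q5, q6, q9}.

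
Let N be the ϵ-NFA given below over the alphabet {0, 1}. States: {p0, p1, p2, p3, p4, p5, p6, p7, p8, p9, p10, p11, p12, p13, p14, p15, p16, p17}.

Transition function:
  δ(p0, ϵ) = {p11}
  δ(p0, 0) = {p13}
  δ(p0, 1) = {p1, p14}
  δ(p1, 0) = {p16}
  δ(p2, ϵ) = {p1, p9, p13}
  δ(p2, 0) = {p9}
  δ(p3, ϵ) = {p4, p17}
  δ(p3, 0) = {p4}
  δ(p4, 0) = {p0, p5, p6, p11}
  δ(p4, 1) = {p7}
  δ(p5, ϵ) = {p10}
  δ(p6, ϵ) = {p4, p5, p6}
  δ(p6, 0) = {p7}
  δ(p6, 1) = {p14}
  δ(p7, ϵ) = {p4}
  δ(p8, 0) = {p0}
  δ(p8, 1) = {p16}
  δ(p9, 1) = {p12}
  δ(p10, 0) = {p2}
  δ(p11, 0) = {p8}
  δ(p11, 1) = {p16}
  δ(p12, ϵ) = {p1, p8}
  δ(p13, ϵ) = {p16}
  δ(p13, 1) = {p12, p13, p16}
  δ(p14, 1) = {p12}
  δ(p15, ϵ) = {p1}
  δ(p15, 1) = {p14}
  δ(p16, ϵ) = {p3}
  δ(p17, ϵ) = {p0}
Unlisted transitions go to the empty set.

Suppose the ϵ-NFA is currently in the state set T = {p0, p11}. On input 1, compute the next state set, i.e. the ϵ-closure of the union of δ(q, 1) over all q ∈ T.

p0 on 1 → {p1, p14}.
p11 on 1 → {p16}.
Union after reading 1: {p1, p14, p16}.
Now take the ϵ-closure:
From p16 via ϵ: add p3.
From p3 via ϵ: add p4, p17.
From p17 via ϵ: add p0.
From p0 via ϵ: add p11.
No new states can be added; the closed set is {p0, p1, p3, p4, p11, p14, p16, p17}.

{p0, p1, p3, p4, p11, p14, p16, p17}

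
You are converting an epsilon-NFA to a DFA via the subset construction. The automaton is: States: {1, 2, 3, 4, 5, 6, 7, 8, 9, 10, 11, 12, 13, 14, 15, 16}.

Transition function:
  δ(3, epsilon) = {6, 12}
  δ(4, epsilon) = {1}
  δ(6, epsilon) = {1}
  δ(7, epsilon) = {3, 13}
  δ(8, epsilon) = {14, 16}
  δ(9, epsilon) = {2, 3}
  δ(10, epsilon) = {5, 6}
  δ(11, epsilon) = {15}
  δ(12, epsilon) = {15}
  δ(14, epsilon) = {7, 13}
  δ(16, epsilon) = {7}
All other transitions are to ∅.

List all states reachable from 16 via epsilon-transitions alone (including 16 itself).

Start with {16}.
From 16 via epsilon: add 7.
From 7 via epsilon: add 3, 13.
From 3 via epsilon: add 6, 12.
From 6 via epsilon: add 1.
From 12 via epsilon: add 15.
No new states can be added; the closed set is {1, 3, 6, 7, 12, 13, 15, 16}.

{1, 3, 6, 7, 12, 13, 15, 16}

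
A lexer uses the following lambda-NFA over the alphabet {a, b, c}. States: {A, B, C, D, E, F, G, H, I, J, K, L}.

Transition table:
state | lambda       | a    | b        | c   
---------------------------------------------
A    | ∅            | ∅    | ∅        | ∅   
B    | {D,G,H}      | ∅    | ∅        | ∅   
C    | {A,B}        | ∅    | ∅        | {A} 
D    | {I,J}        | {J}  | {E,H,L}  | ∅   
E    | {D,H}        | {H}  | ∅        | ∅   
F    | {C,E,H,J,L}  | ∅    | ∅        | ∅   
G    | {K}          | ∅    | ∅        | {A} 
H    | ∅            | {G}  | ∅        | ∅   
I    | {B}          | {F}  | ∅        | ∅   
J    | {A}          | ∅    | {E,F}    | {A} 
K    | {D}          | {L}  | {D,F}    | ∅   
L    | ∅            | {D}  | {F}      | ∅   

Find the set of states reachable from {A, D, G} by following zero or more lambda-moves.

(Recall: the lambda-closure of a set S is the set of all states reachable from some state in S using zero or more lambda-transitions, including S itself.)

Start with {A, D, G}.
From D via lambda: add I, J.
From G via lambda: add K.
From I via lambda: add B.
From B via lambda: add H.
No new states can be added; the closed set is {A, B, D, G, H, I, J, K}.

{A, B, D, G, H, I, J, K}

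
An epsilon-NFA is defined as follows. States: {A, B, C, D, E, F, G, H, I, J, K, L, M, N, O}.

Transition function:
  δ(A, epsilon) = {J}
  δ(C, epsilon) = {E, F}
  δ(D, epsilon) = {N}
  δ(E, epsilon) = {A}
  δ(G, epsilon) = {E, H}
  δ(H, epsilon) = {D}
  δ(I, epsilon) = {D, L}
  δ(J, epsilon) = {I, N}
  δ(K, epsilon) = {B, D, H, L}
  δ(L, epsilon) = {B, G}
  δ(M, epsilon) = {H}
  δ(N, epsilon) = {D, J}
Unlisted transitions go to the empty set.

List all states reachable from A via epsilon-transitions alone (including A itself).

Start with {A}.
From A via epsilon: add J.
From J via epsilon: add I, N.
From I via epsilon: add D, L.
From L via epsilon: add B, G.
From G via epsilon: add E, H.
No new states can be added; the closed set is {A, B, D, E, G, H, I, J, L, N}.

{A, B, D, E, G, H, I, J, L, N}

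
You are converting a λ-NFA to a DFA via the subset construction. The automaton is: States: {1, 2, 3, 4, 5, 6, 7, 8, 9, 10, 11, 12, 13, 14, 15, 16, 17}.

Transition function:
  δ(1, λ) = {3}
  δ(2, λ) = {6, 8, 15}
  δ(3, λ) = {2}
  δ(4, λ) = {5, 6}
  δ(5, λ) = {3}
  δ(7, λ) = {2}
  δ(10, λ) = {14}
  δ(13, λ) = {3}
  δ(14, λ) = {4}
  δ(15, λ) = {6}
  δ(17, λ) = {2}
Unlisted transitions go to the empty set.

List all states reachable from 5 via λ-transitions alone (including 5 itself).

Start with {5}.
From 5 via λ: add 3.
From 3 via λ: add 2.
From 2 via λ: add 6, 8, 15.
No new states can be added; the closed set is {2, 3, 5, 6, 8, 15}.

{2, 3, 5, 6, 8, 15}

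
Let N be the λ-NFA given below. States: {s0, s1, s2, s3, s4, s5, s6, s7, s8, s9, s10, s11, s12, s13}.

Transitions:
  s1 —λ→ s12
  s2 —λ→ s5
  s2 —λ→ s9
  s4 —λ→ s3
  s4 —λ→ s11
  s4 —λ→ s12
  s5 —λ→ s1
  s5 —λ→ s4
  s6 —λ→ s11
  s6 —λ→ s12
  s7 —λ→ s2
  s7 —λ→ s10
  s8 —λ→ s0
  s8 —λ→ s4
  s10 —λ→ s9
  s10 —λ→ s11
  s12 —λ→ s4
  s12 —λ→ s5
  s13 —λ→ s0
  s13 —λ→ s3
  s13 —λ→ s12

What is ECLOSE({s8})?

Start with {s8}.
From s8 via λ: add s0, s4.
From s4 via λ: add s3, s11, s12.
From s12 via λ: add s5.
From s5 via λ: add s1.
No new states can be added; the closed set is {s0, s1, s3, s4, s5, s8, s11, s12}.

{s0, s1, s3, s4, s5, s8, s11, s12}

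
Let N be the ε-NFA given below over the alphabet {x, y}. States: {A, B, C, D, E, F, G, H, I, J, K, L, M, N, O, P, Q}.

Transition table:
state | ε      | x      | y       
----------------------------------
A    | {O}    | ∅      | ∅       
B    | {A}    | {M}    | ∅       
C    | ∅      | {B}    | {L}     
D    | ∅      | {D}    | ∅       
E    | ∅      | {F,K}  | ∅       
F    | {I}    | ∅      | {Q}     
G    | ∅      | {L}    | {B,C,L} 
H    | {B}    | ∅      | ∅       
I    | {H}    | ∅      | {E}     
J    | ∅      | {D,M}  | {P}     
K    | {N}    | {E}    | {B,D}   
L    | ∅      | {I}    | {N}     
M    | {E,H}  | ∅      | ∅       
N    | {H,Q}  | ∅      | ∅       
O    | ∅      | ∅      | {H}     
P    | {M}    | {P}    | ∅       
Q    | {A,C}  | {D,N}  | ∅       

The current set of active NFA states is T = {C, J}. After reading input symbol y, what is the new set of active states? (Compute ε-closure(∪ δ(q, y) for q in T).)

C on y → {L}.
J on y → {P}.
Union after reading y: {L, P}.
Now take the ε-closure:
From P via ε: add M.
From M via ε: add E, H.
From H via ε: add B.
From B via ε: add A.
From A via ε: add O.
No new states can be added; the closed set is {A, B, E, H, L, M, O, P}.

{A, B, E, H, L, M, O, P}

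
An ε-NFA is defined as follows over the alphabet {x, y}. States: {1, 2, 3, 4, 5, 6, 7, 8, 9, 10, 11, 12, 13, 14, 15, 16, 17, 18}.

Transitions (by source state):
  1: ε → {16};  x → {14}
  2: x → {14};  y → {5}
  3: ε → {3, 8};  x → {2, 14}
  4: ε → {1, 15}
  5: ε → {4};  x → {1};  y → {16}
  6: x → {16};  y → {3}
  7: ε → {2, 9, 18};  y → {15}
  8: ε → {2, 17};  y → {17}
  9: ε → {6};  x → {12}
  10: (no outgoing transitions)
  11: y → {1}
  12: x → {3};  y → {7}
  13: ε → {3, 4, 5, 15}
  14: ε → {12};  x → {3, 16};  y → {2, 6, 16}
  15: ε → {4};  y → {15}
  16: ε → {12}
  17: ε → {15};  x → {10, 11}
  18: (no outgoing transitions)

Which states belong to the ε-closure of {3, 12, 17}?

Start with {3, 12, 17}.
From 3 via ε: add 8.
From 17 via ε: add 15.
From 8 via ε: add 2.
From 15 via ε: add 4.
From 4 via ε: add 1.
From 1 via ε: add 16.
No new states can be added; the closed set is {1, 2, 3, 4, 8, 12, 15, 16, 17}.

{1, 2, 3, 4, 8, 12, 15, 16, 17}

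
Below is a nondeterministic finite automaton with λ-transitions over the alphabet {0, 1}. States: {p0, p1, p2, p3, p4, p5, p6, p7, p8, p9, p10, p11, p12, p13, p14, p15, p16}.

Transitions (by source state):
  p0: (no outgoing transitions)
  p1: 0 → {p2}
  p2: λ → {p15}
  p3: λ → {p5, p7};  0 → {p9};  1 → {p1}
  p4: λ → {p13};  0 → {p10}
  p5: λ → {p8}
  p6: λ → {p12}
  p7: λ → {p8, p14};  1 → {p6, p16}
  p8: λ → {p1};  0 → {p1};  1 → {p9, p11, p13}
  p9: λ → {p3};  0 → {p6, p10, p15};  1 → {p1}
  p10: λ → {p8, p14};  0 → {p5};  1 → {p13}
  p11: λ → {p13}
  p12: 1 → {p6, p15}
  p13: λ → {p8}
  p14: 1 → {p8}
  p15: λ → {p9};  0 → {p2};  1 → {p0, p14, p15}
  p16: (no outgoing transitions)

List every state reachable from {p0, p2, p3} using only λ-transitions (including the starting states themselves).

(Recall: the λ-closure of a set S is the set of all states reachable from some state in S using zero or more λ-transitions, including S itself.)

{p0, p1, p2, p3, p5, p7, p8, p9, p14, p15}

Start with {p0, p2, p3}.
From p2 via λ: add p15.
From p3 via λ: add p5, p7.
From p5 via λ: add p8.
From p7 via λ: add p14.
From p15 via λ: add p9.
From p8 via λ: add p1.
No new states can be added; the closed set is {p0, p1, p2, p3, p5, p7, p8, p9, p14, p15}.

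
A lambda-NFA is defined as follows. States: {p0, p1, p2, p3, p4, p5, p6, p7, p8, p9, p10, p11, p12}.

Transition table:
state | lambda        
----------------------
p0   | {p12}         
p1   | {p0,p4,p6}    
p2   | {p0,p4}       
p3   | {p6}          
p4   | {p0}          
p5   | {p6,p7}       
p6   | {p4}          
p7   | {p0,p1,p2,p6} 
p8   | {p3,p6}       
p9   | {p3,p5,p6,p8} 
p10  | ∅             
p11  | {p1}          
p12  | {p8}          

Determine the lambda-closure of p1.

{p0, p1, p3, p4, p6, p8, p12}

Start with {p1}.
From p1 via lambda: add p0, p4, p6.
From p0 via lambda: add p12.
From p12 via lambda: add p8.
From p8 via lambda: add p3.
No new states can be added; the closed set is {p0, p1, p3, p4, p6, p8, p12}.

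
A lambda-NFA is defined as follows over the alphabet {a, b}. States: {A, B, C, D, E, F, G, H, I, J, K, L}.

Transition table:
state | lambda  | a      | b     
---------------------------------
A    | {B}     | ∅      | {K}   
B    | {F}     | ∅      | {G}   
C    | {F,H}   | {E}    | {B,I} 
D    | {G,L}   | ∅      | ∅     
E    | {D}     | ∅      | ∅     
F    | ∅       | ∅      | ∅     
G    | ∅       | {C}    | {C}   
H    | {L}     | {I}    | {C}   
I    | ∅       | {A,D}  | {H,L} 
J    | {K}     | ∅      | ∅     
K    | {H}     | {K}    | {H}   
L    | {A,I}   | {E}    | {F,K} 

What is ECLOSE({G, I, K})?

Start with {G, I, K}.
From K via lambda: add H.
From H via lambda: add L.
From L via lambda: add A.
From A via lambda: add B.
From B via lambda: add F.
No new states can be added; the closed set is {A, B, F, G, H, I, K, L}.

{A, B, F, G, H, I, K, L}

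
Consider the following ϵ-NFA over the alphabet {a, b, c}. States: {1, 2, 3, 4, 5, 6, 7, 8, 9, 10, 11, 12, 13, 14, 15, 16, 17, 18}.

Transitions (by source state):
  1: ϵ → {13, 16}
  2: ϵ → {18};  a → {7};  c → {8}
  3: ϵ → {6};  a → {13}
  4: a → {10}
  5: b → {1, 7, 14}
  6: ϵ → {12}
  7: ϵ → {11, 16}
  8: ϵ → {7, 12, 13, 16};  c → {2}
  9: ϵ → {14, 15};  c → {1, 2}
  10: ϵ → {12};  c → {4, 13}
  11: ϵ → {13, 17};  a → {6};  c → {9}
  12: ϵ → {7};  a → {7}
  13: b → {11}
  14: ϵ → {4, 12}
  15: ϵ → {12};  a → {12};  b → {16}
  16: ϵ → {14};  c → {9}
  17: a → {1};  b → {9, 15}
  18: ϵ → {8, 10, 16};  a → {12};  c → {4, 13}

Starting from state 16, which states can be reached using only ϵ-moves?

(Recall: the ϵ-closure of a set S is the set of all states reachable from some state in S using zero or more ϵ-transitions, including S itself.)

{4, 7, 11, 12, 13, 14, 16, 17}

Start with {16}.
From 16 via ϵ: add 14.
From 14 via ϵ: add 4, 12.
From 12 via ϵ: add 7.
From 7 via ϵ: add 11.
From 11 via ϵ: add 13, 17.
No new states can be added; the closed set is {4, 7, 11, 12, 13, 14, 16, 17}.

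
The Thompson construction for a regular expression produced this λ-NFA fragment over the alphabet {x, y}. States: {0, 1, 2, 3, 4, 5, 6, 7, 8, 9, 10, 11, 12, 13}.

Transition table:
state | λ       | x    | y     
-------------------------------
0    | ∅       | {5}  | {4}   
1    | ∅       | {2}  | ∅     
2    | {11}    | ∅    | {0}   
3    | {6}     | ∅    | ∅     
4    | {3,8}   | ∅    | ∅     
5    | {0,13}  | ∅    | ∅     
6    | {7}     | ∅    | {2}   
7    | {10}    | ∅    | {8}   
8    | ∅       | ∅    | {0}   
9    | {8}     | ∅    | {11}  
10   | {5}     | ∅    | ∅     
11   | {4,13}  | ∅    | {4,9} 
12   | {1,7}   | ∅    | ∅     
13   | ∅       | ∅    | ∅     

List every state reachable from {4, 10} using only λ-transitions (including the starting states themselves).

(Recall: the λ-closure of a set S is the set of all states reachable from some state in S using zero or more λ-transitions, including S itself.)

{0, 3, 4, 5, 6, 7, 8, 10, 13}

Start with {4, 10}.
From 4 via λ: add 3, 8.
From 10 via λ: add 5.
From 3 via λ: add 6.
From 5 via λ: add 0, 13.
From 6 via λ: add 7.
No new states can be added; the closed set is {0, 3, 4, 5, 6, 7, 8, 10, 13}.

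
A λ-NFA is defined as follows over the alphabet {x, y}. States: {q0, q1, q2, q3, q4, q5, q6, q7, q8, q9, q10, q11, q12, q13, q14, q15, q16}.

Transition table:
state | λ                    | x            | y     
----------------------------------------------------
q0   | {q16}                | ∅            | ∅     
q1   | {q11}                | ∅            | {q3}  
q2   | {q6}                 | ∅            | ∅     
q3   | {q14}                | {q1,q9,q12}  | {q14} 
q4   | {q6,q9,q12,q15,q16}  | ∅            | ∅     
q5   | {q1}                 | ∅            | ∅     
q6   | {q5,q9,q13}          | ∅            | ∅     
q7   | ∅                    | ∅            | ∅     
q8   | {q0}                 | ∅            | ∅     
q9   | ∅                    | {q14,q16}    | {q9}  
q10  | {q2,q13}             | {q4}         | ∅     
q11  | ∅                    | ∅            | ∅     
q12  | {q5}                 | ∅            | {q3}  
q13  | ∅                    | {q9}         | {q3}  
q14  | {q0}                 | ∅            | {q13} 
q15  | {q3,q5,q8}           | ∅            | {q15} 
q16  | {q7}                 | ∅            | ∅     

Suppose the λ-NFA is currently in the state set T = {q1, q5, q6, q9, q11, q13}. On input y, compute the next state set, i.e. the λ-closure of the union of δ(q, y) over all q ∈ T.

q1 on y → {q3}.
q9 on y → {q9}.
q13 on y → {q3}.
No y-transition from q5, q6, q11.
Union after reading y: {q3, q9}.
Now take the λ-closure:
From q3 via λ: add q14.
From q14 via λ: add q0.
From q0 via λ: add q16.
From q16 via λ: add q7.
No new states can be added; the closed set is {q0, q3, q7, q9, q14, q16}.

{q0, q3, q7, q9, q14, q16}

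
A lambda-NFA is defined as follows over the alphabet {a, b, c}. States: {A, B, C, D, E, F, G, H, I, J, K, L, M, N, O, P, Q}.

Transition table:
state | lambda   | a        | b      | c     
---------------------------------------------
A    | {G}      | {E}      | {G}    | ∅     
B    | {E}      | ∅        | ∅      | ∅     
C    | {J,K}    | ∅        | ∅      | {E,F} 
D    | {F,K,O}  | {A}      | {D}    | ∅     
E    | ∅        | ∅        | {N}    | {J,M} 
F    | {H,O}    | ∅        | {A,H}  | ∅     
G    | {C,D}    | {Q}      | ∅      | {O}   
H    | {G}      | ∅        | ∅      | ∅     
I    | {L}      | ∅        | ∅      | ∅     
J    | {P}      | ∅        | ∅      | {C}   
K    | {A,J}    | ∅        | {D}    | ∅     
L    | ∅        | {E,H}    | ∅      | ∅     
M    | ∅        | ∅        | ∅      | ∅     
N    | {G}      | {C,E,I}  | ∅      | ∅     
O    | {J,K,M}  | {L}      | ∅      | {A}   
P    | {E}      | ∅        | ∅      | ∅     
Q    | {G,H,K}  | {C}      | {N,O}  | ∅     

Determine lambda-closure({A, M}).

{A, C, D, E, F, G, H, J, K, M, O, P}

Start with {A, M}.
From A via lambda: add G.
From G via lambda: add C, D.
From C via lambda: add J, K.
From D via lambda: add F, O.
From F via lambda: add H.
From J via lambda: add P.
From P via lambda: add E.
No new states can be added; the closed set is {A, C, D, E, F, G, H, J, K, M, O, P}.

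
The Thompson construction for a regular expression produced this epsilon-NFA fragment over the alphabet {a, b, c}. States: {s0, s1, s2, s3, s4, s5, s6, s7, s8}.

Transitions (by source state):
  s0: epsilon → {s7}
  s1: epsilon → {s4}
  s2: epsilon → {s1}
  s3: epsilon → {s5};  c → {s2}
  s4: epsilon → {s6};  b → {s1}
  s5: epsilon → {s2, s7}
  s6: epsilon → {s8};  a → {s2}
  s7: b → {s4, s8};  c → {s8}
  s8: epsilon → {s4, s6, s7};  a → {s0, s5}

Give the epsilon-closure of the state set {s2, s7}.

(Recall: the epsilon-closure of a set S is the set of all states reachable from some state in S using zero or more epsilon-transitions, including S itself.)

Start with {s2, s7}.
From s2 via epsilon: add s1.
From s1 via epsilon: add s4.
From s4 via epsilon: add s6.
From s6 via epsilon: add s8.
No new states can be added; the closed set is {s1, s2, s4, s6, s7, s8}.

{s1, s2, s4, s6, s7, s8}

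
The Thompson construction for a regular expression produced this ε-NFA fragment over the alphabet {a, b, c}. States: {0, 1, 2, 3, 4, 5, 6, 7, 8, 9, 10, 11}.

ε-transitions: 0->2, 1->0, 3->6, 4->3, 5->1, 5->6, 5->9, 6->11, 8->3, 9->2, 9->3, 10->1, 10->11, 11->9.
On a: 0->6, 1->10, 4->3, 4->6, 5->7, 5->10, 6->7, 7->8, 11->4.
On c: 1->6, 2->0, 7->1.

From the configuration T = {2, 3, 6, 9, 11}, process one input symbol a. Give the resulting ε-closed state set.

{2, 3, 4, 6, 7, 9, 11}

6 on a → {7}.
11 on a → {4}.
No a-transition from 2, 3, 9.
Union after reading a: {4, 7}.
Now take the ε-closure:
From 4 via ε: add 3.
From 3 via ε: add 6.
From 6 via ε: add 11.
From 11 via ε: add 9.
From 9 via ε: add 2.
No new states can be added; the closed set is {2, 3, 4, 6, 7, 9, 11}.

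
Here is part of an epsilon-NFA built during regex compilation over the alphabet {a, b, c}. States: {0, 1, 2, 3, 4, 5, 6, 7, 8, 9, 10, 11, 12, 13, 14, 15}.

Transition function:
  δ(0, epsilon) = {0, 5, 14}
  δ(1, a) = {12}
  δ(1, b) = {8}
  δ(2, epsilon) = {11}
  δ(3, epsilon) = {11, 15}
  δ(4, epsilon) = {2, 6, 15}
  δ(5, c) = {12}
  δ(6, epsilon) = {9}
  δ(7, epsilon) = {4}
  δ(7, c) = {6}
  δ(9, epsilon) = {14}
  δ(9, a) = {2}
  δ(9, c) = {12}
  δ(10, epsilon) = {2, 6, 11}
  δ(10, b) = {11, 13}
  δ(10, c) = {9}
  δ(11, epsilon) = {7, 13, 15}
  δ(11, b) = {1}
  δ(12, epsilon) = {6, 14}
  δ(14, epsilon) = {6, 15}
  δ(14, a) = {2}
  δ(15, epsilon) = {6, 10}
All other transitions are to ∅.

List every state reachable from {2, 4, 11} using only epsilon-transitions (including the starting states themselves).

Start with {2, 4, 11}.
From 4 via epsilon: add 6, 15.
From 11 via epsilon: add 7, 13.
From 6 via epsilon: add 9.
From 15 via epsilon: add 10.
From 9 via epsilon: add 14.
No new states can be added; the closed set is {2, 4, 6, 7, 9, 10, 11, 13, 14, 15}.

{2, 4, 6, 7, 9, 10, 11, 13, 14, 15}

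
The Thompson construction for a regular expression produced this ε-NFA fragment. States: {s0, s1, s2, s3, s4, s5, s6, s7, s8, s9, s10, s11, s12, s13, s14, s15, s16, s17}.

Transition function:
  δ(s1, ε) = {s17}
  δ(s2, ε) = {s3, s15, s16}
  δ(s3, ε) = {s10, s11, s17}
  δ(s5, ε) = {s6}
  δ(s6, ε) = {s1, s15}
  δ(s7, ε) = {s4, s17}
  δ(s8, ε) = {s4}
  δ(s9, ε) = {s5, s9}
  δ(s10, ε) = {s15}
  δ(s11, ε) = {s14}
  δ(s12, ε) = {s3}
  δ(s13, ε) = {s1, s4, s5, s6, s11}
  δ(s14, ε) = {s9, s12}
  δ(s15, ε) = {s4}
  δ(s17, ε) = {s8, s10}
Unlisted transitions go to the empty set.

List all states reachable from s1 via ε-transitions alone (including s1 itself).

Start with {s1}.
From s1 via ε: add s17.
From s17 via ε: add s8, s10.
From s8 via ε: add s4.
From s10 via ε: add s15.
No new states can be added; the closed set is {s1, s4, s8, s10, s15, s17}.

{s1, s4, s8, s10, s15, s17}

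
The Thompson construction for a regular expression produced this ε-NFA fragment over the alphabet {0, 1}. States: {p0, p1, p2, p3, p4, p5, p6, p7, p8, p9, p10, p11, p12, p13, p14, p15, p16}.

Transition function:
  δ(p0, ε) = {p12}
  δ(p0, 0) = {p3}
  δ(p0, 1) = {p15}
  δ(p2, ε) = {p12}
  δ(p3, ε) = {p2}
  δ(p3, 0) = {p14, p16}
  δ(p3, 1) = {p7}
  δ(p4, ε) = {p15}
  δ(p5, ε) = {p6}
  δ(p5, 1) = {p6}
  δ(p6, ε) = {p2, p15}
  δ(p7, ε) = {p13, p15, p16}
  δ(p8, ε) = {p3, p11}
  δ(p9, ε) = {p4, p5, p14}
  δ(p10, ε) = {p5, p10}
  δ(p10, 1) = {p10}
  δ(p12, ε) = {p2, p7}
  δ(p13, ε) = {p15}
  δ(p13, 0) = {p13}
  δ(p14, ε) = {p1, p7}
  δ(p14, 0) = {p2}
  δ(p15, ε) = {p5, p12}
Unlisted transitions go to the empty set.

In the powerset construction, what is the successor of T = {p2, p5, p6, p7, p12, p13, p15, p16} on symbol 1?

p5 on 1 → {p6}.
No 1-transition from p2, p6, p7, p12, p13, p15, p16.
Union after reading 1: {p6}.
Now take the ε-closure:
From p6 via ε: add p2, p15.
From p2 via ε: add p12.
From p15 via ε: add p5.
From p12 via ε: add p7.
From p7 via ε: add p13, p16.
No new states can be added; the closed set is {p2, p5, p6, p7, p12, p13, p15, p16}.

{p2, p5, p6, p7, p12, p13, p15, p16}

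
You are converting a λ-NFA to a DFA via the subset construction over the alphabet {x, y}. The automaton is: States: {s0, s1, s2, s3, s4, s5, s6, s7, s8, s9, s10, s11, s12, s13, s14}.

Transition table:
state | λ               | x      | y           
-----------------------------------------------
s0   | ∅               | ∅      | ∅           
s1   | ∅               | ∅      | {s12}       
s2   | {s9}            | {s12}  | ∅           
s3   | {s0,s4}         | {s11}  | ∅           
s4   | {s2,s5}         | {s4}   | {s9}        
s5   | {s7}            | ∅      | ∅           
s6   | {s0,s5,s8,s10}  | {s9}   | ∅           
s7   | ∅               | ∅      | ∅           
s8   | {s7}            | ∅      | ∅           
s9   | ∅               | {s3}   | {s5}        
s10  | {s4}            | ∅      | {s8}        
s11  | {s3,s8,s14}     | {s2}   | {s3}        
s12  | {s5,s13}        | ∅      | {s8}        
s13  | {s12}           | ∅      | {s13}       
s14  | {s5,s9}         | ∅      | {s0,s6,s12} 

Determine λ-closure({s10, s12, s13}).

{s2, s4, s5, s7, s9, s10, s12, s13}

Start with {s10, s12, s13}.
From s10 via λ: add s4.
From s12 via λ: add s5.
From s4 via λ: add s2.
From s5 via λ: add s7.
From s2 via λ: add s9.
No new states can be added; the closed set is {s2, s4, s5, s7, s9, s10, s12, s13}.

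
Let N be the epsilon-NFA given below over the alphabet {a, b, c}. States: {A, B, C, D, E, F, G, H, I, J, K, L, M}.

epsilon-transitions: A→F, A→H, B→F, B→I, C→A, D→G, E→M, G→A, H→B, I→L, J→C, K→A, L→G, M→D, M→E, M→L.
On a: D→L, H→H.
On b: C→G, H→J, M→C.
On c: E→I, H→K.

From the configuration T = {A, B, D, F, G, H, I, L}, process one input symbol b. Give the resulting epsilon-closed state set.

H on b → {J}.
No b-transition from A, B, D, F, G, I, L.
Union after reading b: {J}.
Now take the epsilon-closure:
From J via epsilon: add C.
From C via epsilon: add A.
From A via epsilon: add F, H.
From H via epsilon: add B.
From B via epsilon: add I.
From I via epsilon: add L.
From L via epsilon: add G.
No new states can be added; the closed set is {A, B, C, F, G, H, I, J, L}.

{A, B, C, F, G, H, I, J, L}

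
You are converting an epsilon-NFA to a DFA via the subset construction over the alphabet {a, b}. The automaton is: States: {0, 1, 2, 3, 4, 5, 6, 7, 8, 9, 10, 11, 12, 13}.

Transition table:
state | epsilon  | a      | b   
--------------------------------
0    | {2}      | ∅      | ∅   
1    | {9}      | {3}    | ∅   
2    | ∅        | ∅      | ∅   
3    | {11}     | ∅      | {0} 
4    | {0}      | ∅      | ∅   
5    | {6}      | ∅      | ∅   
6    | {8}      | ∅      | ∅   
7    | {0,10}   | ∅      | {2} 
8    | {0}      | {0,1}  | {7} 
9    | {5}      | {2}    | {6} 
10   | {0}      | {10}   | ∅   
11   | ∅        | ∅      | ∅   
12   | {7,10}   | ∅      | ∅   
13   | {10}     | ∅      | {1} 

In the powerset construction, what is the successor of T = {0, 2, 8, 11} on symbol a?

8 on a → {0, 1}.
No a-transition from 0, 2, 11.
Union after reading a: {0, 1}.
Now take the epsilon-closure:
From 0 via epsilon: add 2.
From 1 via epsilon: add 9.
From 9 via epsilon: add 5.
From 5 via epsilon: add 6.
From 6 via epsilon: add 8.
No new states can be added; the closed set is {0, 1, 2, 5, 6, 8, 9}.

{0, 1, 2, 5, 6, 8, 9}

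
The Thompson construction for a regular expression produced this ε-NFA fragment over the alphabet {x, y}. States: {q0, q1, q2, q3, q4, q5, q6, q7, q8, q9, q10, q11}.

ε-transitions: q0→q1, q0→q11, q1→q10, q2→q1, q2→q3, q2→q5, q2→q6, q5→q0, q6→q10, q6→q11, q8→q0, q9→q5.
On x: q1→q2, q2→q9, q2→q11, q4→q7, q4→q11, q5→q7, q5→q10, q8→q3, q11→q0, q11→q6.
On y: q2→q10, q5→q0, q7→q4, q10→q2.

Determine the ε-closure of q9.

{q0, q1, q5, q9, q10, q11}

Start with {q9}.
From q9 via ε: add q5.
From q5 via ε: add q0.
From q0 via ε: add q1, q11.
From q1 via ε: add q10.
No new states can be added; the closed set is {q0, q1, q5, q9, q10, q11}.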